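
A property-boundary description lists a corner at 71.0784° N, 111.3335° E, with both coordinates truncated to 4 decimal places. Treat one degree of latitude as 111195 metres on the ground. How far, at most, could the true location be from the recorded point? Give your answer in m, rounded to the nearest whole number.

12 m

Truncating at 4 decimal places can drop up to a full unit in the last place, so each coordinate may be off by as much as 0.0001°.
North–south component: 0.0001° × 111195 = 11.1195 m.
Longitude error → 0.0001 × 111195 × cos 71.0784° = 0.0001 × 111195 × 0.3243 ≈ 3.60577 m.
The two errors are perpendicular, so the maximum displacement is √(11.1195² + 3.60577²) ≈ 11.6895 m.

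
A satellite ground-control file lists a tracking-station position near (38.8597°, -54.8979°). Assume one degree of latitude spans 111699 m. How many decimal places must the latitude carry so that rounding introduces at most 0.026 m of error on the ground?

One degree of latitude covers 111699 m.
With N decimal places the half-ulp bound is 0.5·10⁻ᴺ°, or 0.5·10⁻ᴺ × 111699 m on the ground.
Need 0.5 × 111699 × 10⁻ᴺ ≤ 0.026 → 10⁻ᴺ ≤ 4.655e-07, so N ≥ 6.33.
N = 6 would give 0.0558 m (too coarse); N = 7 gives 0.00558 m ≤ 0.026 m.

7 decimal places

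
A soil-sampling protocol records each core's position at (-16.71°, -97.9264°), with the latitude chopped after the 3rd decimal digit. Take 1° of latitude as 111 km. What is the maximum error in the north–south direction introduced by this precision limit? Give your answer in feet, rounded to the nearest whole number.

364 feet

Truncating at 3 decimal places can drop up to a full unit in the last place, so the latitude may be off by as much as 0.001°.
North–south distance: 0.001° × 111000 m/° = 111 m.
In feet: 111 m ÷ 0.3048 ≈ 364.17 ft.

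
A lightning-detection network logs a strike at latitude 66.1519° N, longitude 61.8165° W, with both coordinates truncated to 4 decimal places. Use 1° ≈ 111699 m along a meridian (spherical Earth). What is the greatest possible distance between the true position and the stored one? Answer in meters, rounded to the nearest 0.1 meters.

Truncating at 4 decimal places can drop up to a full unit in the last place, so each coordinate may be off by as much as 0.0001°.
North–south component: 0.0001° × 111699 = 11.1699 m.
Longitude error → 0.0001 × 111699 × cos 66.1519° = 0.0001 × 111699 × 0.4043 ≈ 4.51614 m.
Combining orthogonally: (11.1699² + 4.51614²)^½ ≈ 12.0483 m.

12.0 meters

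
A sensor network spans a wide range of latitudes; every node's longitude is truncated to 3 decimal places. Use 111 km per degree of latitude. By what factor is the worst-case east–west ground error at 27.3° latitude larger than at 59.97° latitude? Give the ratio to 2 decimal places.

1.78

Truncating at 3 decimal places can drop up to a full unit in the last place, so the longitude may be off by as much as 0.001°.
At 27.3°: 0.001° × 111000 × cos 27.3° = 0.001 × 111000 × 0.8886 ≈ 98.637 m.
Error at 59.97° = 0.001° × 111000 × cos 59.97° ≈ 111 × 0.5005 = 55.55 m.
The ratio reduces to cos 27.3° / cos 59.97° = 0.8886/0.5005 ≈ 1.7756.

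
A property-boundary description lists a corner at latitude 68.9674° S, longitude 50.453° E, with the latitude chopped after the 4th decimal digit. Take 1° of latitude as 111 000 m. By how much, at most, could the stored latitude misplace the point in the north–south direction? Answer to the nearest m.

11 m

Truncating at 4 decimal places can drop up to a full unit in the last place, so the latitude may be off by as much as 0.0001°.
Along the meridian that is 0.0001° × 111000 m/° = 11.1 m.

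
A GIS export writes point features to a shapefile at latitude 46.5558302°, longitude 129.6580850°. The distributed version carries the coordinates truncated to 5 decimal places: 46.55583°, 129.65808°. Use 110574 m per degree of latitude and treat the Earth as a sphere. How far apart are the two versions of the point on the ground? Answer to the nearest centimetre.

38 centimetres

The latitude changed by +0.0000002° and the longitude by +0.0000050°.
N–S: 0.0000002° × 110574 m/° = 0.0221148 m.
East–west at this latitude: 0.0000050° × 110574 × cos 46.5558° ≈ 0.0000050 × 76035.9 = 0.38018 m.
Distance: √(0.0221148² + 0.38018²) ≈ 0.380822 m.
That is 0.380822 m = 38.082 cm.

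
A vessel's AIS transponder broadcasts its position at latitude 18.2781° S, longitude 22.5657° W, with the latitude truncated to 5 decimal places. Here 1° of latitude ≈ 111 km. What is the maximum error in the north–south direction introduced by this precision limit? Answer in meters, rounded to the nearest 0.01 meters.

Truncating at 5 decimal places can drop up to a full unit in the last place, so the latitude may be off by as much as 1e-05°.
So the N–S error is at most 1e-05 × 111000 = 1.11 m.

1.11 meters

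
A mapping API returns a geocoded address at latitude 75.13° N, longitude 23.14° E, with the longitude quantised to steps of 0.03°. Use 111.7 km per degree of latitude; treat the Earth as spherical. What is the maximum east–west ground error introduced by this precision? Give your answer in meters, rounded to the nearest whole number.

430 meters

With a 0.03° grid the true value lies within half a step, ±0.03°/2 = ±0.015°, of the stored one.
At latitude 75.13° a degree of longitude spans 111700 m × cos 75.13° = 111700 × 0.2566 ≈ 28665.2 m.
East–west error: 0.015° × 28665.2 m/° ≈ 429.978 m.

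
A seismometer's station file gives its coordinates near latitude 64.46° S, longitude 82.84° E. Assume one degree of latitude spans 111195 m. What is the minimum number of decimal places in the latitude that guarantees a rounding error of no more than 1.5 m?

5 decimal places

One degree of latitude covers 111195 m.
Rounding to N decimal places gives at most 0.5 × 10⁻ᴺ degrees of error, i.e. 0.5 × 10⁻ᴺ × 111195 m.
Setting 55597.5 × 10⁻ᴺ ≤ 1.5 gives 10ᴺ ≥ 3.706e+04, i.e. N ≥ 4.57.
So 5 decimal places suffice (0.556 m); 4 would allow up to 5.56 m.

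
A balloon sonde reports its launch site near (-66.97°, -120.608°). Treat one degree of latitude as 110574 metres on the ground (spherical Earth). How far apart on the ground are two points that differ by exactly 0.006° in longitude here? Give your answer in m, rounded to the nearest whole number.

At 66.97° a degree of longitude is 110574 × cos 66.97° ≈ 43258 m, so 0.006° corresponds to 259.548 m.

260 m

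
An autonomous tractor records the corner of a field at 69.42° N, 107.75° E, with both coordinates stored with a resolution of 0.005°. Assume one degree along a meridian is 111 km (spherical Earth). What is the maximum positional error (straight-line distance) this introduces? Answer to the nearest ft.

With a 0.005° grid the true value lies within half a step, ±0.005°/2 = ±0.0025°, of the stored one.
North–south component: 0.0025° × 111000 = 277.5 m.
East–west component at 69.42°: 0.0025° × 111000 × cos 69.42° ≈ 0.0025 × 39018.2 ≈ 97.5454 m.
Combining orthogonally: (277.5² + 97.5454²)^½ ≈ 294.145 m.
In feet: 294.145 m ÷ 0.3048 ≈ 965.04 ft.

965 ft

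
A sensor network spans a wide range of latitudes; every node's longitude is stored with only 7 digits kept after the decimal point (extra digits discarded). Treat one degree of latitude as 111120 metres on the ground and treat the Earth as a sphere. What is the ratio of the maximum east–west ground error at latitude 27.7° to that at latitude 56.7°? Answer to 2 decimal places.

Truncating at 7 decimal places can drop up to a full unit in the last place, so the longitude may be off by as much as 1e-07°.
At 27.7°: 1e-07° × 111120 × cos 27.7° = 1e-07 × 111120 × 0.8854 ≈ 0.0098385 m.
At 56.7°: 1e-07° × 111120 × cos 56.7° = 1e-07 × 111120 × 0.5490 ≈ 0.0061007 m.
The ratio reduces to cos 27.7° / cos 56.7° = 0.8854/0.5490 ≈ 1.6127.

1.61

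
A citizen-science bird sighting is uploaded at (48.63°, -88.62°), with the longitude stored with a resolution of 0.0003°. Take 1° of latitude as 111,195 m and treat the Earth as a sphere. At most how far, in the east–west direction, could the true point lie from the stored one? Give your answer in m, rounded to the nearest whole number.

With a 0.0003° grid the true value lies within half a step, ±0.0003°/2 = ±0.00015°, of the stored one.
At latitude 48.63° a degree of longitude spans 111195 m × cos 48.63° = 111195 × 0.6609 ≈ 73490.9 m.
East–west error: 0.00015° × 73490.9 m/° ≈ 11.0236 m.

11 m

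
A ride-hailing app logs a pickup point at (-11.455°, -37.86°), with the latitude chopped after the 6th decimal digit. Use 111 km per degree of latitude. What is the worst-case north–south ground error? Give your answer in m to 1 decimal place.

Truncating at 6 decimal places can drop up to a full unit in the last place, so the latitude may be off by as much as 1e-06°.
North–south distance: 1e-06° × 111000 m/° = 0.111 m.

0.1 m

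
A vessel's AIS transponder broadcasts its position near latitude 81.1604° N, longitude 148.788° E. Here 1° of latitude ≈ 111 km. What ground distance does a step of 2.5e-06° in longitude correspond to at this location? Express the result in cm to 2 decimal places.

4.26 cm

At 81.1604° a degree of longitude is 111000 × cos 81.1604° ≈ 17057.2 m, so 2.5e-06° corresponds to 0.0426431 m.
That is 0.0426431 m = 4.2643 cm.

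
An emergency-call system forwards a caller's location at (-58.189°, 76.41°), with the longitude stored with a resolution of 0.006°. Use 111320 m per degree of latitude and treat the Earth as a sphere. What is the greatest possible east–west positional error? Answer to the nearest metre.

With a 0.006° grid the true value lies within half a step, ±0.006°/2 = ±0.003°, of the stored one.
One degree of longitude at 58.189° is 111320 × cos 58.189° ≈ 111320 × 0.5271 = 58678.9 m.
East–west error: 0.003° × 58678.9 m/° ≈ 176.037 m.

176 metres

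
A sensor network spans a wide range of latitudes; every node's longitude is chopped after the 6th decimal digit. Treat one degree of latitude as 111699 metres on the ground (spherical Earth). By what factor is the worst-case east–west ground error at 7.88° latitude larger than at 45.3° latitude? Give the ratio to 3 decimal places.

1.408

Truncating at 6 decimal places can drop up to a full unit in the last place, so the longitude may be off by as much as 1e-06°.
At 7.88°: 1e-06° × 111699 × cos 7.88° = 1e-06 × 111699 × 0.9906 ≈ 0.11064 m.
At 45.3°: 1e-06° × 111699 × cos 45.3° = 1e-06 × 111699 × 0.7034 ≈ 0.078568 m.
The ratio reduces to cos 7.88° / cos 45.3° = 0.9906/0.7034 ≈ 1.4083.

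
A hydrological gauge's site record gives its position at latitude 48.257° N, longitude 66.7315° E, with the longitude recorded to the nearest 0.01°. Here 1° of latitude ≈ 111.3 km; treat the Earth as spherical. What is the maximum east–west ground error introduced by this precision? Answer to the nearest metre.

Rounding to 2 decimal places leaves the longitude within ±0.005° of the true value.
Parallels shrink by cos φ, so at 48.257° a degree of longitude is 111300 × 0.6658 ≈ 74102.5 m.
Maximum E–W displacement: 0.005 × 74102.5 = 370.512 m.

371 metres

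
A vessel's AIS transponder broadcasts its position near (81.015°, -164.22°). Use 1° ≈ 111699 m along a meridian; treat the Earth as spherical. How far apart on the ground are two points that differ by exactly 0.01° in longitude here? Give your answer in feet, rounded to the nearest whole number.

572 feet

At 81.015° a degree of longitude is 111699 × cos 81.015° ≈ 17444.7 m, so 0.01° corresponds to 174.447 m.
Converting: 174.447 m × 3.2808 ft/m ≈ 572.33 ft.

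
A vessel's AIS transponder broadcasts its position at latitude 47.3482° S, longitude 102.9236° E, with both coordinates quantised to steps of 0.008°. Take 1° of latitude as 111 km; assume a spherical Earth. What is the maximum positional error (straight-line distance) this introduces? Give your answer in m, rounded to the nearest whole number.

536 m

With a 0.008° grid the true value lies within half a step, ±0.008°/2 = ±0.004°, of the stored one.
North–south component: 0.004° × 111000 = 444 m.
East–west component at 47.3482°: 0.004° × 111000 × cos 47.3482° ≈ 0.004 × 75207.1 ≈ 300.828 m.
Combining orthogonally: (444² + 300.828²)^½ ≈ 536.315 m.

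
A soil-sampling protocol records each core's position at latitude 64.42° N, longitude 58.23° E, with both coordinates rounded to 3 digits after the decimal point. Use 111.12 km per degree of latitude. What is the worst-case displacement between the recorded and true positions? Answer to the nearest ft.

199 ft

Rounding to 3 decimal places leaves each coordinate within ±0.0005° of the true value.
North–south component: 0.0005° × 111120 = 55.56 m.
East–west component at 64.42°: 0.0005° × 111120 × cos 64.42° ≈ 0.0005 × 47978.4 ≈ 23.9892 m.
Worst case both components are at the extreme and orthogonal: √(55.56² + 23.9892²) ≈ 60.5177 m.
Converting: 60.5177 m × 3.2808 ft/m ≈ 198.55 ft.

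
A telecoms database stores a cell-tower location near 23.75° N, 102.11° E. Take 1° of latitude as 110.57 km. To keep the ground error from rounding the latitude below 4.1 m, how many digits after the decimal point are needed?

5 decimal places

One degree of latitude covers 110570 m.
Rounding to N decimal places gives at most 0.5 × 10⁻ᴺ degrees of error, i.e. 0.5 × 10⁻ᴺ × 110570 m.
Setting 55285 × 10⁻ᴺ ≤ 4.1 gives 10ᴺ ≥ 1.348e+04, i.e. N ≥ 4.13.
So 5 decimal places suffice (0.553 m); 4 would allow up to 5.53 m.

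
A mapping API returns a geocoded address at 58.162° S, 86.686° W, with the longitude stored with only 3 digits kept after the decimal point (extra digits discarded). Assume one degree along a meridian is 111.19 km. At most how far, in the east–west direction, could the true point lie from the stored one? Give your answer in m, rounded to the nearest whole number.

59 m

Truncating at 3 decimal places can drop up to a full unit in the last place, so the longitude may be off by as much as 0.001°.
At latitude 58.162° a degree of longitude spans 111190 m × cos 58.162° = 111190 × 0.5275 ≈ 58654.9 m.
So at most 0.001° × 58654.9 ≈ 58.6549 m east–west.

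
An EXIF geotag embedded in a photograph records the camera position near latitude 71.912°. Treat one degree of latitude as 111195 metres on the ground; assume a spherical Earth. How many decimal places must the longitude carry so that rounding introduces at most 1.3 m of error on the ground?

At 71.912° one degree of longitude covers 111195 × cos 71.912° ≈ 111195 × 0.3105 ≈ 34523.5 m.
With N decimal places the half-ulp bound is 0.5·10⁻ᴺ°, or 0.5·10⁻ᴺ × 34523.5 m on the ground.
Need 0.5 × 34523.5 × 10⁻ᴺ ≤ 1.3 → 10⁻ᴺ ≤ 7.531e-05, so N ≥ 4.12.
So 5 decimal places suffice (0.173 m); 4 would allow up to 1.73 m.

5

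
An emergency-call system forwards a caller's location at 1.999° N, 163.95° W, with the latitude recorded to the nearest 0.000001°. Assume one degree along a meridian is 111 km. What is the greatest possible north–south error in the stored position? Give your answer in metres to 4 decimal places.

Rounding to 6 decimal places leaves the latitude within ±5e-07° of the true value.
Along the meridian that is 5e-07° × 111000 m/° = 0.0555 m.

0.0555 metres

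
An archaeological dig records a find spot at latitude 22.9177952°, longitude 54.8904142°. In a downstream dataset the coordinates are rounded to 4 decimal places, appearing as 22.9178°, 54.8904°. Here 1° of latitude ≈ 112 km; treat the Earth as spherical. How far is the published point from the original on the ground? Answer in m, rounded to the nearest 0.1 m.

The latitude changed by -0.0000048° and the longitude by +0.0000142°.
N–S: -0.0000048° × 112000 m/° = -0.5376 m.
East–west at this latitude: 0.0000142° × 112000 × cos 22.9178° ≈ 0.0000142 × 103159 = 1.46486 m.
Distance: √(0.5376² + 1.46486²) ≈ 1.56039 m.

1.6 m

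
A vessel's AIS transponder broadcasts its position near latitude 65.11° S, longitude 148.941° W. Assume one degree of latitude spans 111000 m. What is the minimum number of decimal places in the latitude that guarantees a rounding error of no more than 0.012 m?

One degree of latitude covers 111000 m.
Rounding to N decimal places gives at most 0.5 × 10⁻ᴺ degrees of error, i.e. 0.5 × 10⁻ᴺ × 111000 m.
Need 0.5 × 111000 × 10⁻ᴺ ≤ 0.012 → 10⁻ᴺ ≤ 2.162e-07, so N ≥ 6.67.
N = 6 would give 0.0555 m (too coarse); N = 7 gives 0.00555 m ≤ 0.012 m.

7 decimal places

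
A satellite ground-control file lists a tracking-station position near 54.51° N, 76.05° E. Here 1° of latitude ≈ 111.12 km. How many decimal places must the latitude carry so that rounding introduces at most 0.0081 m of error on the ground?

7

One degree of latitude covers 111120 m.
N decimal places → at most half a unit in the last place, 0.5 × 10⁻ᴺ° = 111120/2 × 10⁻ᴺ m.
Setting 55560 × 10⁻ᴺ ≤ 0.0081 gives 10ᴺ ≥ 6.859e+06, i.e. N ≥ 6.84.
So 7 decimal places suffice (0.00556 m); 6 would allow up to 0.0556 m.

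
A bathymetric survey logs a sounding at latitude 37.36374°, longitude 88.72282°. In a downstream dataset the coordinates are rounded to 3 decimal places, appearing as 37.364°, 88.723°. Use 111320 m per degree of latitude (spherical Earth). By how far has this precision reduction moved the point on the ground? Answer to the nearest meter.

33 meters

The latitude changed by -0.00026° and the longitude by -0.00018°.
N–S: -0.00026° × 111320 m/° = -28.9432 m.
East–west at this latitude: -0.00018° × 111320 × cos 37.364° ≈ -0.00018 × 88476.7 = -15.9258 m.
Combined displacement = (28.9432² + 15.9258²)^½ ≈ 33.0354 m.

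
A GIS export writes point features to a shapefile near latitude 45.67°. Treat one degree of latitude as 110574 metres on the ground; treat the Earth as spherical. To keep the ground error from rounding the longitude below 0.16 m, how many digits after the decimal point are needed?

At 45.67° one degree of longitude covers 110574 × cos 45.67° ≈ 110574 × 0.6988 ≈ 77268 m.
N decimal places → at most half a unit in the last place, 0.5 × 10⁻ᴺ° = 77268/2 × 10⁻ᴺ m.
Setting 38634 × 10⁻ᴺ ≤ 0.16 gives 10ᴺ ≥ 2.415e+05, i.e. N ≥ 5.38.
At 5 places the error can reach 0.386 m, but 6 places keeps it to 0.0386 m.

6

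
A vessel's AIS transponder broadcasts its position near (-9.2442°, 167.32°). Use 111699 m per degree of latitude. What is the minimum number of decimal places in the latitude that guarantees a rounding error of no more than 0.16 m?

6 decimal places

One degree of latitude covers 111699 m.
With N decimal places the half-ulp bound is 0.5·10⁻ᴺ°, or 0.5·10⁻ᴺ × 111699 m on the ground.
Need 0.5 × 111699 × 10⁻ᴺ ≤ 0.16 → 10⁻ᴺ ≤ 2.865e-06, so N ≥ 5.54.
N = 5 would give 0.558 m (too coarse); N = 6 gives 0.0558 m ≤ 0.16 m.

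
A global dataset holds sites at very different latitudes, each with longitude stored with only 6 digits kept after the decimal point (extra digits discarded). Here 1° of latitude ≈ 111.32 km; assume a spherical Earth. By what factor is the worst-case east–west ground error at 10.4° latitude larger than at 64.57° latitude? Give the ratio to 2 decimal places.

Truncating at 6 decimal places can drop up to a full unit in the last place, so the longitude may be off by as much as 1e-06°.
Error at 10.4° = 1e-06° × 111320 × cos 10.4° ≈ 0.11132 × 0.9836 = 0.10949 m.
At 64.57°: 1e-06° × 111320 × cos 64.57° = 1e-06 × 111320 × 0.4294 ≈ 0.047802 m.
Ratio: 0.10949 / 0.047802 = cos 10.4° / cos 64.57° ≈ 2.2905.

2.29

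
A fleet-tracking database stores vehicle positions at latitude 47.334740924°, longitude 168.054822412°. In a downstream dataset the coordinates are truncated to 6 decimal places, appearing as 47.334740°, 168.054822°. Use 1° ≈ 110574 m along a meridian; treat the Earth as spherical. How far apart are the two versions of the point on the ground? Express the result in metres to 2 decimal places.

The latitude changed by +0.000000924° and the longitude by +0.000000412°.
North–south shift: 0.000000924 × 110574 = 0.10217 m.
E–W at 47.3347°: 0.000000412° × 110574 × cos 47.3347° = 0.000000412 × 110574 × 0.6777 ≈ 0.0308743 m.
Distance: √(0.10217² + 0.0308743²) ≈ 0.106733 m.

0.11 metres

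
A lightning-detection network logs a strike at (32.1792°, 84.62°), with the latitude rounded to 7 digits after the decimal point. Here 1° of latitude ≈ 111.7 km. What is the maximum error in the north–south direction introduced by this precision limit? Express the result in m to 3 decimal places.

Rounding to 7 decimal places leaves the latitude within ±5e-08° of the true value.
So the N–S error is at most 5e-08 × 111700 = 0.005585 m.

0.006 m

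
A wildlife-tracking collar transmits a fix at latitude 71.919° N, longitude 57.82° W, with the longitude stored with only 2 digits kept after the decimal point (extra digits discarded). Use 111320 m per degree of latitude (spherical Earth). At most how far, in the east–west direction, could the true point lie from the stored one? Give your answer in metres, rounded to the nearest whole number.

Truncating at 2 decimal places can drop up to a full unit in the last place, so the longitude may be off by as much as 0.01°.
Parallels shrink by cos φ, so at 71.919° a degree of longitude is 111320 × 0.3104 ≈ 34549.4 m.
Maximum E–W displacement: 0.01 × 34549.4 = 345.494 m.

345 metres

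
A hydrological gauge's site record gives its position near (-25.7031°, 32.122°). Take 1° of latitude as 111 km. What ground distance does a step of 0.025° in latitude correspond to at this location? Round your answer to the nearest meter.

2775 meters

0.025° × 111000 m/° = 2775 m.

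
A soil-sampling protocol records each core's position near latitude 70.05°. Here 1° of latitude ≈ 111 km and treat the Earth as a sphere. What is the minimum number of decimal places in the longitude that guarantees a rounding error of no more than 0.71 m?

At 70.05° one degree of longitude covers 111000 × cos 70.05° ≈ 111000 × 0.3412 ≈ 37873.2 m.
With N decimal places the half-ulp bound is 0.5·10⁻ᴺ°, or 0.5·10⁻ᴺ × 37873.2 m on the ground.
Need 0.5 × 37873.2 × 10⁻ᴺ ≤ 0.71 → 10⁻ᴺ ≤ 3.749e-05, so N ≥ 4.43.
At 4 places the error can reach 1.89 m, but 5 places keeps it to 0.189 m.

5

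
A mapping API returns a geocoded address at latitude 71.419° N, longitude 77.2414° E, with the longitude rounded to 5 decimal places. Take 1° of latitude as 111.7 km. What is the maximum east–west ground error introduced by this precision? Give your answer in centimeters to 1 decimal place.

Rounding to 5 decimal places leaves the longitude within ±5e-06° of the true value.
One degree of longitude at 71.419° is 111700 × cos 71.419° ≈ 111700 × 0.3186 = 35592.6 m.
Maximum E–W displacement: 5e-06 × 35592.6 = 0.177963 m.
That is 0.177963 m = 17.796 cm.

17.8 centimeters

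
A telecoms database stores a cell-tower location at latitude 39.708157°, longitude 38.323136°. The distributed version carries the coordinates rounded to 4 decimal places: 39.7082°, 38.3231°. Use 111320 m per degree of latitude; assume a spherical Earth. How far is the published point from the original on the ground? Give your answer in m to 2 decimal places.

The latitude changed by -0.000043° and the longitude by +0.000036°.
N–S: -0.000043° × 111320 m/° = -4.78676 m.
East–west at this latitude: 0.000036° × 111320 × cos 39.7082° ≈ 0.000036 × 85639.4 = 3.08302 m.
Distance: √(4.78676² + 3.08302²) ≈ 5.69369 m.

5.69 m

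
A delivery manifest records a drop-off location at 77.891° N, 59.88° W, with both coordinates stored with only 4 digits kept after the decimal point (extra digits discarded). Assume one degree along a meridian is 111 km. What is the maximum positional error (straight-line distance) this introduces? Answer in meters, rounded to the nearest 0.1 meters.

11.3 meters

Truncating at 4 decimal places can drop up to a full unit in the last place, so each coordinate may be off by as much as 0.0001°.
North–south component: 0.0001° × 111000 = 11.1 m.
E–W at 77.891°: 0.0001° × 111000 × cos 77.891° = 0.0001 × 111000 × 0.2098 ≈ 2.32847 m.
Worst case both components are at the extreme and orthogonal: √(11.1² + 2.32847²) ≈ 11.3416 m.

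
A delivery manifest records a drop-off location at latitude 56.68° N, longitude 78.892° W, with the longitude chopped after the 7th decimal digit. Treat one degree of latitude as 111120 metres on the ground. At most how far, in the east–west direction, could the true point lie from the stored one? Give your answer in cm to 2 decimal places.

0.61 cm

Truncating at 7 decimal places can drop up to a full unit in the last place, so the longitude may be off by as much as 1e-07°.
At latitude 56.68° a degree of longitude spans 111120 m × cos 56.68° = 111120 × 0.5493 ≈ 61039.8 m.
So at most 1e-07° × 61039.8 ≈ 0.00610398 m east–west.
That is 0.00610398 m = 0.6104 cm.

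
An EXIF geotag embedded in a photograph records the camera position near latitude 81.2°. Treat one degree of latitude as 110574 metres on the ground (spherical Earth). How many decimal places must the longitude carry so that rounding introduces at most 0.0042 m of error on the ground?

At 81.2° one degree of longitude covers 110574 × cos 81.2° ≈ 110574 × 0.1530 ≈ 16916.3 m.
N decimal places → at most half a unit in the last place, 0.5 × 10⁻ᴺ° = 16916.3/2 × 10⁻ᴺ m.
Setting 8458.13 × 10⁻ᴺ ≤ 0.0042 gives 10ᴺ ≥ 2.014e+06, i.e. N ≥ 6.30.
So 7 decimal places suffice (0.000846 m); 6 would allow up to 0.00846 m.

7 decimal places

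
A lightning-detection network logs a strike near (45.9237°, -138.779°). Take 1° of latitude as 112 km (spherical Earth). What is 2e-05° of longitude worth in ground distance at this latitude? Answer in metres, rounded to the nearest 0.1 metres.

1.6 metres

At 45.9237° a degree of longitude is 112000 × cos 45.9237° ≈ 77909 m, so 2e-05° corresponds to 1.55818 m.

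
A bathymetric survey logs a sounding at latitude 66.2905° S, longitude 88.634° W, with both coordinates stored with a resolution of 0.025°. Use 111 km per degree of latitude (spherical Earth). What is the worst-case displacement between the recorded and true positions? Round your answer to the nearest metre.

With a 0.025° grid the true value lies within half a step, ±0.025°/2 = ±0.0125°, of the stored one.
North–south component: 0.0125° × 111000 = 1387.5 m.
E–W at 66.2905°: 0.0125° × 111000 × cos 66.2905° = 0.0125 × 111000 × 0.4021 ≈ 557.913 m.
Worst case both components are at the extreme and orthogonal: √(1387.5² + 557.913²) ≈ 1495.47 m.

1495 metres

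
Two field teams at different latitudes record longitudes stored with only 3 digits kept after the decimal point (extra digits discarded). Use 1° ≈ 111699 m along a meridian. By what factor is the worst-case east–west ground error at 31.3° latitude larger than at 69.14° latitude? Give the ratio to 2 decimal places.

Truncating at 3 decimal places can drop up to a full unit in the last place, so the longitude may be off by as much as 0.001°.
At 31.3°: 0.001° × 111699 × cos 31.3° = 0.001 × 111699 × 0.8545 ≈ 95.442 m.
Error at 69.14° = 0.001° × 111699 × cos 69.14° ≈ 111.7 × 0.3561 = 39.774 m.
Ratio: 95.442 / 39.774 = cos 31.3° / cos 69.14° ≈ 2.3996.

2.40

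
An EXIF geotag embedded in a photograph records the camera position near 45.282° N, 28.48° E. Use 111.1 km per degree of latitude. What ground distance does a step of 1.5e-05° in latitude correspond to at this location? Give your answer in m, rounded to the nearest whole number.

Along a meridian 1.5e-05° is 1.5e-05 × 111100 = 1.6665 m.

2 m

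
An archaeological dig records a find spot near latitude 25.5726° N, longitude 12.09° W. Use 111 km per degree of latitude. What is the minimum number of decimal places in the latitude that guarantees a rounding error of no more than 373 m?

3

One degree of latitude covers 111000 m.
Rounding to N decimal places gives at most 0.5 × 10⁻ᴺ degrees of error, i.e. 0.5 × 10⁻ᴺ × 111000 m.
Need 0.5 × 111000 × 10⁻ᴺ ≤ 373 → 10⁻ᴺ ≤ 6.721e-03, so N ≥ 2.17.
At 2 places the error can reach 555 m, but 3 places keeps it to 55.5 m.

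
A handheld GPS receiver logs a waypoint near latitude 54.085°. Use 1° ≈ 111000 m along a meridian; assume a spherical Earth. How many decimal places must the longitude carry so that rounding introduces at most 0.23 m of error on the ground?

At 54.085° one degree of longitude covers 111000 × cos 54.085° ≈ 111000 × 0.5866 ≈ 65110.9 m.
With N decimal places the half-ulp bound is 0.5·10⁻ᴺ°, or 0.5·10⁻ᴺ × 65110.9 m on the ground.
Setting 32555.4 × 10⁻ᴺ ≤ 0.23 gives 10ᴺ ≥ 1.415e+05, i.e. N ≥ 5.15.
At 5 places the error can reach 0.326 m, but 6 places keeps it to 0.0326 m.

6 decimal places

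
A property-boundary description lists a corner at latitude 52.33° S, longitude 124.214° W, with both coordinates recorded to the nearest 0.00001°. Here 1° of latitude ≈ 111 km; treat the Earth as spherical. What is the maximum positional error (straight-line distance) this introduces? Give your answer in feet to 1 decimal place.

2.1 feet

Rounding to 5 decimal places leaves each coordinate within ±5e-06° of the true value.
N–S: 5e-06° × 111000 m/° = 0.555 m.
East–west component at 52.33°: 5e-06° × 111000 × cos 52.33° ≈ 5e-06 × 67833.5 ≈ 0.339168 m.
Worst case both components are at the extreme and orthogonal: √(0.555² + 0.339168²) ≈ 0.65043 m.
Converting: 0.65043 m × 3.2808 ft/m ≈ 2.134 ft.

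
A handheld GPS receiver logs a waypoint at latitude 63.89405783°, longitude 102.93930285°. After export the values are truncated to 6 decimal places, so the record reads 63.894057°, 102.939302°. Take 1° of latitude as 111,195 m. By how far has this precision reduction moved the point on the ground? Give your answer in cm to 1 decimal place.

10.1 cm

Δlat = 63.89405783 − 63.894057 = +0.00000083°; Δlon = 102.93930285 − 102.939302 = +0.00000085°.
N–S: 0.00000083° × 111195 m/° = 0.0922919 m.
E–W at 63.8941°: 0.00000085° × 111195 × cos 63.8941° = 0.00000085 × 111195 × 0.4400 ≈ 0.04159 m.
Distance: √(0.0922919² + 0.04159²) ≈ 0.10123 m.
That is 0.10123 m = 10.123 cm.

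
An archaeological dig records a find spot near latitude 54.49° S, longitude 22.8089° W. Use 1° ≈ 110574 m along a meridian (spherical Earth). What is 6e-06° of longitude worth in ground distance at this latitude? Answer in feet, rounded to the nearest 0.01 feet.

1.26 feet

One degree of longitude here spans 110574 × cos 54.49° = 110574 × 0.5808 ≈ 64226.4 m; 6e-06° of that is 0.385358 m.
In feet: 0.385358 m ÷ 0.3048 ≈ 1.2643 ft.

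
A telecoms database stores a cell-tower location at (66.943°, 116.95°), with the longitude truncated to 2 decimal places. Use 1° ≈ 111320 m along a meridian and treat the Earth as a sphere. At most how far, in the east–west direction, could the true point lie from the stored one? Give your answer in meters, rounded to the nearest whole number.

436 meters

Truncating at 2 decimal places can drop up to a full unit in the last place, so the longitude may be off by as much as 0.01°.
One degree of longitude at 66.943° is 111320 × cos 66.943° ≈ 111320 × 0.3916 = 43598.1 m.
Maximum E–W displacement: 0.01 × 43598.1 = 435.981 m.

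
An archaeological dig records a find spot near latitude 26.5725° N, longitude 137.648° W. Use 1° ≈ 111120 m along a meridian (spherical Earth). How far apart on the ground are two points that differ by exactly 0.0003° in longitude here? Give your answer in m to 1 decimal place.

0.0003° of longitude at 26.5725° is 0.0003 × 111120 × cos 26.5725° ≈ 0.0003 × 99382.3 = 29.8147 m.

29.8 m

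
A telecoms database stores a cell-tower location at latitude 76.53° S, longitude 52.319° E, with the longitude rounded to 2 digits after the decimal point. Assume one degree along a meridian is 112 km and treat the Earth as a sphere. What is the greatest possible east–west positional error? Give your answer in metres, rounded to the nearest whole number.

130 metres

Rounding to 2 decimal places leaves the longitude within ±0.005° of the true value.
Parallels shrink by cos φ, so at 76.53° a degree of longitude is 112000 × 0.2329 ≈ 26088.9 m.
Maximum E–W displacement: 0.005 × 26088.9 = 130.444 m.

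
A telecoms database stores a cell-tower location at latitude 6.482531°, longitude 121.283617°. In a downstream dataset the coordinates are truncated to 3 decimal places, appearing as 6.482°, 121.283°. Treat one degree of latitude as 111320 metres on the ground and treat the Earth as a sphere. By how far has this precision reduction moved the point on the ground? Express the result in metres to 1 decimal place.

90.3 metres

Δlat = 6.482531 − 6.482 = +0.000531°; Δlon = 121.283617 − 121.283 = +0.000617°.
North–south shift: 0.000531 × 111320 = 59.1109 m.
E–W at 6.482°: 0.000617° × 111320 × cos 6.482° = 0.000617 × 111320 × 0.9936 ≈ 68.2454 m.
Combined displacement = (59.1109² + 68.2454²)^½ ≈ 90.2858 m.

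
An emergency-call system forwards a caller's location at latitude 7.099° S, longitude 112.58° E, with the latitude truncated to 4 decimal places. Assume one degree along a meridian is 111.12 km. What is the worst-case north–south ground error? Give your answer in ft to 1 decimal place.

Truncating at 4 decimal places can drop up to a full unit in the last place, so the latitude may be off by as much as 0.0001°.
North–south distance: 0.0001° × 111120 m/° = 11.112 m.
Converting: 11.112 m × 3.2808 ft/m ≈ 36.457 ft.

36.5 ft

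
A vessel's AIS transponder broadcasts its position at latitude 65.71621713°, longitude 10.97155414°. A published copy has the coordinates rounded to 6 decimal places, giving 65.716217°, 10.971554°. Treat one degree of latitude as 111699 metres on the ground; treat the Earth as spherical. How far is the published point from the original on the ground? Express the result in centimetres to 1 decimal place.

1.6 centimetres

Δlat = 65.71621713 − 65.716217 = +0.00000013°; Δlon = 10.97155414 − 10.971554 = +0.00000014°.
N–S: 0.00000013° × 111699 m/° = 0.0145209 m.
East–west at this latitude: 0.00000014° × 111699 × cos 65.7162° ≈ 0.00000014 × 45936.9 = 0.00643117 m.
Distance: √(0.0145209² + 0.00643117²) ≈ 0.0158813 m.
That is 0.0158813 m = 1.5881 cm.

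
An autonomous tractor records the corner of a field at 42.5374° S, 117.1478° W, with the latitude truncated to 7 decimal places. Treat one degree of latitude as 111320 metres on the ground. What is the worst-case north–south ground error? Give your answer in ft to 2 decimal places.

0.04 ft

Truncating at 7 decimal places can drop up to a full unit in the last place, so the latitude may be off by as much as 1e-07°.
Along the meridian that is 1e-07° × 111320 m/° = 0.011132 m.
In feet: 0.011132 m ÷ 0.3048 ≈ 0.036522 ft.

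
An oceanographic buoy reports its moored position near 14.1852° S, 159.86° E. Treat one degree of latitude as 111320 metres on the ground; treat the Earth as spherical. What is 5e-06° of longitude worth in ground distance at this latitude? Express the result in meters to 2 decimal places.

One degree of longitude here spans 111320 × cos 14.1852° = 111320 × 0.9695 ≈ 107926 m; 5e-06° of that is 0.539629 m.

0.54 meters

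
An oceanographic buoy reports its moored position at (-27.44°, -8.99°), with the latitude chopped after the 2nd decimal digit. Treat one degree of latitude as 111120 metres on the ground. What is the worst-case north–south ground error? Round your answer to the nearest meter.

Truncating at 2 decimal places can drop up to a full unit in the last place, so the latitude may be off by as much as 0.01°.
Along the meridian that is 0.01° × 111120 m/° = 1111.2 m.

1111 meters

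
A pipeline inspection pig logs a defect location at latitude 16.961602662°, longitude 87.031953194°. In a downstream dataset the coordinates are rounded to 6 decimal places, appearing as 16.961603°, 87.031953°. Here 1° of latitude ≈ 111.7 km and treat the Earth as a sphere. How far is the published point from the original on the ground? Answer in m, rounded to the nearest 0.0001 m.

0.0431 m

Δlat = 16.961602662 − 16.961603 = -0.000000338°; Δlon = 87.031953194 − 87.031953 = +0.000000194°.
North–south shift: -0.000000338 × 111700 = -0.0377546 m.
E–W at 16.9616°: 0.000000194° × 111700 × cos 16.9616° = 0.000000194 × 111700 × 0.9565 ≈ 0.0207272 m.
Combined displacement = (0.0377546² + 0.0207272²)^½ ≈ 0.04307 m.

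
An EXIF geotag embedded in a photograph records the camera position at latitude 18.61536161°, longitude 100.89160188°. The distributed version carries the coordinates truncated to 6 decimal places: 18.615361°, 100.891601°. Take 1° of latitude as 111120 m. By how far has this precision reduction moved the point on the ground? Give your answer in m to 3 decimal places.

Δlat = 18.61536161 − 18.615361 = +0.00000061°; Δlon = 100.89160188 − 100.891601 = +0.00000088°.
N–S: 0.00000061° × 111120 m/° = 0.0677832 m.
East–west at this latitude: 0.00000088° × 111120 × cos 18.6154° ≈ 0.00000088 × 105307 = 0.0926697 m.
Distance: √(0.0677832² + 0.0926697²) ≈ 0.114814 m.

0.115 m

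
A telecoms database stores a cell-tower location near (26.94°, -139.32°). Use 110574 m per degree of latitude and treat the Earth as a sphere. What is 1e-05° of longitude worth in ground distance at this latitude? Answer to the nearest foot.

One degree of longitude here spans 110574 × cos 26.94° = 110574 × 0.8915 ≈ 98574.7 m; 1e-05° of that is 0.985747 m.
In feet: 0.985747 m ÷ 0.3048 ≈ 3.2341 ft.

3 feet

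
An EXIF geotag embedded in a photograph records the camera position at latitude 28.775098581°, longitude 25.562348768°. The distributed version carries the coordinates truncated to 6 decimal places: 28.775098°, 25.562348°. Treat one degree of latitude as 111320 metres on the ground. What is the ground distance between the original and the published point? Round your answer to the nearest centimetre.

10 centimetres

The latitude changed by +0.000000581° and the longitude by +0.000000768°.
North–south shift: 0.000000581 × 111320 = 0.0646769 m.
E–W at 28.7751°: 0.000000768° × 111320 × cos 28.7751° = 0.000000768 × 111320 × 0.8765 ≈ 0.0749366 m.
Hypotenuse of the two orthogonal shifts: √(0.0646769² + 0.0749366²) = 0.0989879 m.
That is 0.0989879 m = 9.8988 cm.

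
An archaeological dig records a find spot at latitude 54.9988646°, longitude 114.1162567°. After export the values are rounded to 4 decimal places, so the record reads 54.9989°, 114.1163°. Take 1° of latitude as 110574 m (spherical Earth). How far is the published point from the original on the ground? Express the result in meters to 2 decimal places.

Δlat = 54.9988646 − 54.9989 = -0.0000354°; Δlon = 114.1162567 − 114.1163 = -0.0000433°.
North–south shift: -0.0000354 × 110574 = -3.91432 m.
E–W at 54.9989°: -0.0000433° × 110574 × cos 54.9989° = -0.0000433 × 110574 × 0.5736 ≈ -2.74628 m.
Distance: √(3.91432² + 2.74628²) ≈ 4.78162 m.

4.78 meters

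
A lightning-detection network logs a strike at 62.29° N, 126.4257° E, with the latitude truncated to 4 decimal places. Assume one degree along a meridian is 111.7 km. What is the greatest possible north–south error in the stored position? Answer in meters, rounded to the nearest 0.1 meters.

Truncating at 4 decimal places can drop up to a full unit in the last place, so the latitude may be off by as much as 0.0001°.
Along the meridian that is 0.0001° × 111700 m/° = 11.17 m.

11.2 meters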